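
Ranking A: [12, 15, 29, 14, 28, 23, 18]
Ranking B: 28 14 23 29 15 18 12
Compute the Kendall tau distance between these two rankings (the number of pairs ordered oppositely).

Assign each item its position (1..7) in the first ordering, then rewrite the second ordering as that position sequence:
positions: 12→1, 15→2, 29→3, 14→4, 28→5, 23→6, 18→7
second ordering as positions: [5, 4, 6, 3, 2, 7, 1]
Discordant pairs = inversions in this position sequence.
5: 4, 3, 2, 1 → 4
4: 3, 2, 1 → 3
6: 3, 2, 1 → 3
3: 2, 1 → 2
2: 1 → 1
7: 1 → 1
1: 0
Total: 4 + 3 + 3 + 2 + 1 + 1 + 0 = 14

Discordant pairs: 14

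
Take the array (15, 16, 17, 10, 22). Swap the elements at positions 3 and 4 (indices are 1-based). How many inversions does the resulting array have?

2

Positions 3 and 4 hold 17 and 10; after swapping, the array is [15, 16, 10, 17, 22].
For each element, count later entries that are smaller:
15 → 10 → 1
16 → 10 → 1
10 → none → 0
17 → none → 0
22 → none → 0
Sum: 1 + 1 + 0 + 0 + 0 = 2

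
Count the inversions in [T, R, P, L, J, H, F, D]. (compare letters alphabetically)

28 inversions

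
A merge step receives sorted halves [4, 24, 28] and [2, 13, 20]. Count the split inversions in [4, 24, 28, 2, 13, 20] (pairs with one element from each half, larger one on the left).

Take each right-half value and tally the left-half values above it:
r = 2: 4, 24, 28 → 3
r = 13: 24, 28 → 2
r = 20: 24, 28 → 2
Cross-inversions: 3 + 2 + 2 = 7

7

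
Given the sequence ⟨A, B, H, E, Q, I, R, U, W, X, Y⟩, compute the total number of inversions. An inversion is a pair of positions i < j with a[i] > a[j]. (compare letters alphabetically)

Count, for each position, how many later elements it exceeds:
A: 0
B: 0
H: 1
E: 0
Q: 1
I: 0
R: 0
U: 0
W: 0
X: 0
Y: 0
Sum: 0 + 0 + 1 + 0 + 1 + 0 + 0 + 0 + 0 + 0 + 0 = 2

2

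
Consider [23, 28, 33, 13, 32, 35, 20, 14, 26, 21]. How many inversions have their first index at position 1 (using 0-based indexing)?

The element at index 1 is 28.
Elements after it: 33, 13, 32, 35, 20, 14, 26, 21
Those smaller than 28: 13, 20, 14, 26, 21

5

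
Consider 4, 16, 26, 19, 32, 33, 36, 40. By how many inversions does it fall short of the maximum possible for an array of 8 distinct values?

Maximum inversions for 8 distinct elements is C(8, 2) = 8·7/2 = 28.
Current inversions — for each element, count later smaller elements:
4: 0
16: 0
26: 1
19: 0
32: 0
33: 0
36: 0
40: 0
Current total: 0 + 0 + 1 + 0 + 0 + 0 + 0 + 0 = 1
Shortfall: 28 − 1 = 27

27 inversions short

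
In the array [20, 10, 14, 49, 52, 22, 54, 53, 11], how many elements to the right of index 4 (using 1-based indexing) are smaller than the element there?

2 such elements

The element at index 4 is 49.
Elements after it: 52, 22, 54, 53, 11
Those smaller than 49: 22, 11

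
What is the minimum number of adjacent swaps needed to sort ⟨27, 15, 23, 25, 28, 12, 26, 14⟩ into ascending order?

16

Each adjacent swap fixes exactly one inversion, so the minimum swap count equals the number of inversions.
Count inversions — for each element, later elements that are smaller:
27: 15, 23, 25, 12, 26, 14 → 6
15: 12, 14 → 2
23: 12, 14 → 2
25: 12, 14 → 2
28: 12, 26, 14 → 3
12: none → 0
26: 14 → 1
14: none → 0
Total inversions: 6 + 2 + 2 + 2 + 3 + 0 + 1 + 0 = 16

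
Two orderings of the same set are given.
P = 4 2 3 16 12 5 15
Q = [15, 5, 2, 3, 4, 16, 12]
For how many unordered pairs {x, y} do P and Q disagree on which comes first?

13 disagreeing pairs

Assign each item its position (1..7) in the first ordering, then rewrite the second ordering as that position sequence:
positions: 4→1, 2→2, 3→3, 16→4, 12→5, 5→6, 15→7
second ordering as positions: [7, 6, 2, 3, 1, 4, 5]
Discordant pairs = inversions in this position sequence.
7: 6, 2, 3, 1, 4, 5 → 6
6: 2, 3, 1, 4, 5 → 5
2: 1 → 1
3: 1 → 1
1: 0
4: 0
5: 0
Total: 6 + 5 + 1 + 1 + 0 + 0 + 0 = 13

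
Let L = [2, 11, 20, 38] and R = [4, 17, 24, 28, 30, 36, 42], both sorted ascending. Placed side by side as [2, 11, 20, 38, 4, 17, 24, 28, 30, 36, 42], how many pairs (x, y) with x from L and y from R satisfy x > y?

9

Count, for every r in R, how many entries of L exceed r:
r = 4: 11, 20, 38 → 3
r = 17: 20, 38 → 2
r = 24: 38 → 1
r = 28: 38 → 1
r = 30: 38 → 1
r = 36: 38 → 1
r = 42: none → 0
Cross-inversions: 3 + 2 + 1 + 1 + 1 + 1 + 0 = 9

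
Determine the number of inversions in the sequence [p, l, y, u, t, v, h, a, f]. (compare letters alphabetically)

25 inversions

Element-by-element contributions:
p → l, h, a, f → 4
l → h, a, f → 3
y → u, t, v, h, a, f → 6
u → t, h, a, f → 4
t → h, a, f → 3
v → h, a, f → 3
h → a, f → 2
a → none → 0
f → none → 0
Sum: 4 + 3 + 6 + 4 + 3 + 3 + 2 + 0 + 0 = 25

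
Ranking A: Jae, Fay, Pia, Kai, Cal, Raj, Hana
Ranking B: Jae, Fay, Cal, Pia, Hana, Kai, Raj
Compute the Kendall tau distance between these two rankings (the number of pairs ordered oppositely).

Assign each item its position (1..7) in the first ordering, then rewrite the second ordering as that position sequence:
positions: Jae→1, Fay→2, Pia→3, Kai→4, Cal→5, Raj→6, Hana→7
second ordering as positions: [1, 2, 5, 3, 7, 4, 6]
Discordant pairs = inversions in this position sequence.
1: 0
2: 0
5: 3, 4 → 2
3: 0
7: 4, 6 → 2
4: 0
6: 0
Total: 0 + 0 + 2 + 0 + 2 + 0 + 0 = 4

4 discordant pairs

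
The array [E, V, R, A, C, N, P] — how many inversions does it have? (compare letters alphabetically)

11

Out-of-order index pairs (1-indexed):
(1,4): E > A
(1,5): E > C
(2,3): V > R
(2,4): V > A
(2,5): V > C
(2,6): V > N
(2,7): V > P
(3,4): R > A
(3,5): R > C
(3,6): R > N
(3,7): R > P
That's 11 pairs.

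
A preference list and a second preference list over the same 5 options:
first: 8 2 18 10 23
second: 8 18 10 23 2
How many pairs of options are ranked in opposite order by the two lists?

Assign each item its position (1..5) in the first ordering, then rewrite the second ordering as that position sequence:
positions: 8→1, 2→2, 18→3, 10→4, 23→5
second ordering as positions: [1, 3, 4, 5, 2]
Discordant pairs = inversions in this position sequence.
1: 0
3: 2 → 1
4: 2 → 1
5: 2 → 1
2: 0
Total: 0 + 1 + 1 + 1 + 0 = 3

3 pairs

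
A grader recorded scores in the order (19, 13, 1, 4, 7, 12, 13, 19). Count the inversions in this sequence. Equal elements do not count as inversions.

Sweep left to right; for each value list the smaller values that follow it:
19: 6
13: 4
1: 0
4: 0
7: 0
12: 0
13: 0
19: 0
Sum: 6 + 4 + 0 + 0 + 0 + 0 + 0 + 0 = 10

10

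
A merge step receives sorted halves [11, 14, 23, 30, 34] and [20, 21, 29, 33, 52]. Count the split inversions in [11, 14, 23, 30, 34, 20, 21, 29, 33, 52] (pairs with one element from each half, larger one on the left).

Count, for every r in R, how many entries of L exceed r:
r = 20: 23, 30, 34 → 3
r = 21: 23, 30, 34 → 3
r = 29: 30, 34 → 2
r = 33: 34 → 1
r = 52: none → 0
Cross-inversions: 3 + 3 + 2 + 1 + 0 = 9

9 split inversions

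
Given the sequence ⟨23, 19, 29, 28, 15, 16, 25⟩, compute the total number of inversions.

Listing every pair i<j with a[i]>a[j] (using 0-based positions):
(0,1): 23 > 19
(0,4): 23 > 15
(0,5): 23 > 16
(1,4): 19 > 15
(1,5): 19 > 16
(2,3): 29 > 28
(2,4): 29 > 15
(2,5): 29 > 16
(2,6): 29 > 25
(3,4): 28 > 15
(3,5): 28 > 16
(3,6): 28 > 25
That's 12 pairs.

12 out-of-order pairs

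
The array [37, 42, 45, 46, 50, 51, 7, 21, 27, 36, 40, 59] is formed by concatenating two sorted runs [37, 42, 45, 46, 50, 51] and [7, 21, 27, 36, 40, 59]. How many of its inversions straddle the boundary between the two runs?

Count, for every r in R, how many entries of L exceed r:
r = 7: 37, 42, 45, 46, 50, 51 → 6
r = 21: 37, 42, 45, 46, 50, 51 → 6
r = 27: 37, 42, 45, 46, 50, 51 → 6
r = 36: 37, 42, 45, 46, 50, 51 → 6
r = 40: 42, 45, 46, 50, 51 → 5
r = 59: none → 0
Cross-inversions: 6 + 6 + 6 + 6 + 5 + 0 = 29

29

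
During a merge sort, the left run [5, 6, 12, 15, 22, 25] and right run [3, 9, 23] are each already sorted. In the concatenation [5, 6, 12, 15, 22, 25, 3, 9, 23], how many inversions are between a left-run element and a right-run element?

11

Take each right-half value and tally the left-half values above it:
r = 3: 5, 6, 12, 15, 22, 25 → 6
r = 9: 12, 15, 22, 25 → 4
r = 23: 25 → 1
Cross-inversions: 6 + 4 + 1 = 11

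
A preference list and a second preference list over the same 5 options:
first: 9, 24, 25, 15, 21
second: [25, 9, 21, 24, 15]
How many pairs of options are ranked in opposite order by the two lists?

Pairs: 4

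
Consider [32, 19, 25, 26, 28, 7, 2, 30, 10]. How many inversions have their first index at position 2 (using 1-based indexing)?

3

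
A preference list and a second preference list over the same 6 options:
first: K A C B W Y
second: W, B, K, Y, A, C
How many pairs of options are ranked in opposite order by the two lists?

There are 9 pairs.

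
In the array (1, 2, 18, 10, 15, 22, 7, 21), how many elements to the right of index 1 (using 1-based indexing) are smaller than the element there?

0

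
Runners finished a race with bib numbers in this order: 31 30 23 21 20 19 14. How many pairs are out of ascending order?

Count, for each position, how many later elements it exceeds:
31 → 30, 23, 21, 20, 19, 14 → 6
30 → 23, 21, 20, 19, 14 → 5
23 → 21, 20, 19, 14 → 4
21 → 20, 19, 14 → 3
20 → 19, 14 → 2
19 → 14 → 1
14 → none → 0
Sum: 6 + 5 + 4 + 3 + 2 + 1 + 0 = 21

21 inversions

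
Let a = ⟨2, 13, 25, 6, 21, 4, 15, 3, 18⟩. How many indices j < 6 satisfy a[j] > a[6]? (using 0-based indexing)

2

The element at index 6 is 15.
Elements before it: 2, 13, 25, 6, 21, 4
Those larger than 15: 25, 21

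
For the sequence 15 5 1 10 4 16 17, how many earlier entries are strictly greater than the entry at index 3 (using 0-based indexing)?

The element at index 3 is 10.
Elements before it: 15, 5, 1
Those larger than 10: 15

1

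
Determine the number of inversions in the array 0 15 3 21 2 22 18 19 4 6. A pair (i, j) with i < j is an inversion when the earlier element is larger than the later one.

Inversions: 18

Element-by-element contributions:
0: 0
15: 4
3: 1
21: 5
2: 0
22: 4
18: 2
19: 2
4: 0
6: 0
Sum: 0 + 4 + 1 + 5 + 0 + 4 + 2 + 2 + 0 + 0 = 18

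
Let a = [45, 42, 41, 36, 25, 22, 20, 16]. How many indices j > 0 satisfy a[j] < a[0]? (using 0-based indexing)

7

The element at index 0 is 45.
Elements after it: 42, 41, 36, 25, 22, 20, 16
Those smaller than 45: 42, 41, 36, 25, 22, 20, 16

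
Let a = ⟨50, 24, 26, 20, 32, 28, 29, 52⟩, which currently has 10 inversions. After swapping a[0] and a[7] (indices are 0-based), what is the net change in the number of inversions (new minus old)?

Positions 0 and 7 hold 50 and 52; after swapping, the array is [52, 24, 26, 20, 32, 28, 29, 50].
Sweep left to right; for each value list the smaller values that follow it:
52 → 24, 26, 20, 32, 28, 29, 50 → 7
24 → 20 → 1
26 → 20 → 1
20 → none → 0
32 → 28, 29 → 2
28 → none → 0
29 → none → 0
50 → none → 0
Sum: 7 + 1 + 1 + 0 + 2 + 0 + 0 + 0 = 11
Change: 11 − 10 = +1

+1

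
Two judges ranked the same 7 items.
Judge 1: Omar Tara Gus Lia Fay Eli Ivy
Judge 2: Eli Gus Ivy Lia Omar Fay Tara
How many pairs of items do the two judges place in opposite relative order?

14 discordant pairs

Assign each item its position (1..7) in the first ordering, then rewrite the second ordering as that position sequence:
positions: Omar→1, Tara→2, Gus→3, Lia→4, Fay→5, Eli→6, Ivy→7
second ordering as positions: [6, 3, 7, 4, 1, 5, 2]
Discordant pairs = inversions in this position sequence.
6: 3, 4, 1, 5, 2 → 5
3: 1, 2 → 2
7: 4, 1, 5, 2 → 4
4: 1, 2 → 2
1: 0
5: 2 → 1
2: 0
Total: 5 + 2 + 4 + 2 + 0 + 1 + 0 = 14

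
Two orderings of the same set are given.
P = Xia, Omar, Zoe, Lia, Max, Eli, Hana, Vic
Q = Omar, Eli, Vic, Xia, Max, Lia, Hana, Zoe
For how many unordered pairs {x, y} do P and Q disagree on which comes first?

14

Assign each item its position (1..8) in the first ordering, then rewrite the second ordering as that position sequence:
positions: Xia→1, Omar→2, Zoe→3, Lia→4, Max→5, Eli→6, Hana→7, Vic→8
second ordering as positions: [2, 6, 8, 1, 5, 4, 7, 3]
Discordant pairs = inversions in this position sequence.
2: 1 → 1
6: 1, 5, 4, 3 → 4
8: 1, 5, 4, 7, 3 → 5
1: 0
5: 4, 3 → 2
4: 3 → 1
7: 3 → 1
3: 0
Total: 1 + 4 + 5 + 0 + 2 + 1 + 1 + 0 = 14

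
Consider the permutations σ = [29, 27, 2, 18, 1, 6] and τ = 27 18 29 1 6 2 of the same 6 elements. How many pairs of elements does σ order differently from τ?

5 discordant pairs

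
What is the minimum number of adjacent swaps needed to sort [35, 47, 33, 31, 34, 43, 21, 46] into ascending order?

15

The minimum number of adjacent swaps to sort an array equals its inversion count, since every such swap removes exactly one inversion.
Count inversions — for each element, later elements that are smaller:
35: 33, 31, 34, 21 → 4
47: 33, 31, 34, 43, 21, 46 → 6
33: 31, 21 → 2
31: 21 → 1
34: 21 → 1
43: 21 → 1
21: none → 0
46: none → 0
Total inversions: 4 + 6 + 2 + 1 + 1 + 1 + 0 + 0 = 15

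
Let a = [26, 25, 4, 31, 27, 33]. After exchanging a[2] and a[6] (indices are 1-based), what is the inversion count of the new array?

Positions 2 and 6 hold 25 and 33; after swapping, the array is [26, 33, 4, 31, 27, 25].
Count, for each position, how many later elements it exceeds:
26 → 4, 25 → 2
33 → 4, 31, 27, 25 → 4
4 → none → 0
31 → 27, 25 → 2
27 → 25 → 1
25 → none → 0
Sum: 2 + 4 + 0 + 2 + 1 + 0 = 9

Inversions: 9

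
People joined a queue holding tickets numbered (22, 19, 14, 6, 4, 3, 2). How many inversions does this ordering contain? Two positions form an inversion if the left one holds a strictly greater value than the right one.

Element-by-element contributions:
22: 6
19: 5
14: 4
6: 3
4: 2
3: 1
2: 0
Sum: 6 + 5 + 4 + 3 + 2 + 1 + 0 = 21

21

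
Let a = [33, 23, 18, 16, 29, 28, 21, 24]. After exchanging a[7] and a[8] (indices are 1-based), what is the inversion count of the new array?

17 inversions

Positions 7 and 8 hold 21 and 24; after swapping, the array is [33, 23, 18, 16, 29, 28, 24, 21].
Sweep left to right; for each value list the smaller values that follow it:
33: 7
23: 3
18: 1
16: 0
29: 3
28: 2
24: 1
21: 0
Sum: 7 + 3 + 1 + 0 + 3 + 2 + 1 + 0 = 17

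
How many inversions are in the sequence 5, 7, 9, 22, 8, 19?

3

Element-by-element contributions:
5: 0
7: 0
9: 1
22: 2
8: 0
19: 0
Sum: 0 + 0 + 1 + 2 + 0 + 0 = 3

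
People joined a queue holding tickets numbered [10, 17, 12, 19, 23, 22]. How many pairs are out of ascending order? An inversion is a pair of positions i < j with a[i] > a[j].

2 out-of-order pairs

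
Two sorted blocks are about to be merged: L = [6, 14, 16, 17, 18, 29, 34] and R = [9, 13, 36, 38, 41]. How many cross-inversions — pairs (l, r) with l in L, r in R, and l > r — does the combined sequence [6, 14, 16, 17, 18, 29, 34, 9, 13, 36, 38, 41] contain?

12 split inversions

For each element r of the right run, count left-run elements greater than r:
r = 9: 14, 16, 17, 18, 29, 34 → 6
r = 13: 14, 16, 17, 18, 29, 34 → 6
r = 36: none → 0
r = 38: none → 0
r = 41: none → 0
Cross-inversions: 6 + 6 + 0 + 0 + 0 = 12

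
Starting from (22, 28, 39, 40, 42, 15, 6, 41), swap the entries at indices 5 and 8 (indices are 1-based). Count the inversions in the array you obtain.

Positions 5 and 8 hold 42 and 41; after swapping, the array is [22, 28, 39, 40, 41, 15, 6, 42].
Sweep left to right; for each value list the smaller values that follow it:
22: 2
28: 2
39: 2
40: 2
41: 2
15: 1
6: 0
42: 0
Sum: 2 + 2 + 2 + 2 + 2 + 1 + 0 + 0 = 11

11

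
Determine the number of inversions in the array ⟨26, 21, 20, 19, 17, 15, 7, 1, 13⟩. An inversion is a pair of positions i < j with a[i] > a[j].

34

For each element, count later entries that are smaller:
26 → 21, 20, 19, 17, 15, 7, 1, 13 → 8
21 → 20, 19, 17, 15, 7, 1, 13 → 7
20 → 19, 17, 15, 7, 1, 13 → 6
19 → 17, 15, 7, 1, 13 → 5
17 → 15, 7, 1, 13 → 4
15 → 7, 1, 13 → 3
7 → 1 → 1
1 → none → 0
13 → none → 0
Sum: 8 + 7 + 6 + 5 + 4 + 3 + 1 + 0 + 0 = 34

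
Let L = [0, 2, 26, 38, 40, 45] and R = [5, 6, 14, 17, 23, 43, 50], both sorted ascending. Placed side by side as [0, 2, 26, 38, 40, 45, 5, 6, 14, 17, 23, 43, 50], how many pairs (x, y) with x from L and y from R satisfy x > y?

There are 21 split inversions.

Count, for every r in R, how many entries of L exceed r:
r = 5: 26, 38, 40, 45 → 4
r = 6: 26, 38, 40, 45 → 4
r = 14: 26, 38, 40, 45 → 4
r = 17: 26, 38, 40, 45 → 4
r = 23: 26, 38, 40, 45 → 4
r = 43: 45 → 1
r = 50: none → 0
Cross-inversions: 4 + 4 + 4 + 4 + 4 + 1 + 0 = 21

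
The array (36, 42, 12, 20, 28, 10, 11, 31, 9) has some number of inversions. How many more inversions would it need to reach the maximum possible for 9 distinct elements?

Maximum inversions for 9 distinct elements is C(9, 2) = 9·8/2 = 36.
Current inversions — for each element, count later smaller elements:
36: 7
42: 7
12: 3
20: 3
28: 3
10: 1
11: 1
31: 1
9: 0
Current total: 7 + 7 + 3 + 3 + 3 + 1 + 1 + 1 + 0 = 26
Shortfall: 36 − 26 = 10

10 inversions short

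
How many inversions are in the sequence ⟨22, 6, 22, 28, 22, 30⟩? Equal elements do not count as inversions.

2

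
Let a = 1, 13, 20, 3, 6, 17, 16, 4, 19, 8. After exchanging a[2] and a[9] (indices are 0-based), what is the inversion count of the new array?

There are 11 inversions.

Positions 2 and 9 hold 20 and 8; after swapping, the array is [1, 13, 8, 3, 6, 17, 16, 4, 19, 20].
For each element, count later entries that are smaller:
1: 0
13: 4
8: 3
3: 0
6: 1
17: 2
16: 1
4: 0
19: 0
20: 0
Sum: 0 + 4 + 3 + 0 + 1 + 2 + 1 + 0 + 0 + 0 = 11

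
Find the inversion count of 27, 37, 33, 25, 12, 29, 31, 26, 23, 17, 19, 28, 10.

Element-by-element contributions:
27 → 25, 12, 26, 23, 17, 19, 10 → 7
37 → 33, 25, 12, 29, 31, 26, 23, 17, 19, 28, 10 → 11
33 → 25, 12, 29, 31, 26, 23, 17, 19, 28, 10 → 10
25 → 12, 23, 17, 19, 10 → 5
12 → 10 → 1
29 → 26, 23, 17, 19, 28, 10 → 6
31 → 26, 23, 17, 19, 28, 10 → 6
26 → 23, 17, 19, 10 → 4
23 → 17, 19, 10 → 3
17 → 10 → 1
19 → 10 → 1
28 → 10 → 1
10 → none → 0
Sum: 7 + 11 + 10 + 5 + 1 + 6 + 6 + 4 + 3 + 1 + 1 + 1 + 0 = 56

56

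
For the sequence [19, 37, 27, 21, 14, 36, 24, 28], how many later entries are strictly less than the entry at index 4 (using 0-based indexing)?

0

The element at index 4 is 14.
Elements after it: 36, 24, 28
None of them are smaller than 14.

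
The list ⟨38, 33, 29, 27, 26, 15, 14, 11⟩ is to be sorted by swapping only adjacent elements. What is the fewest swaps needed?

Each adjacent swap fixes exactly one inversion, so the minimum swap count equals the number of inversions.
Count inversions — for each element, later elements that are smaller:
38: 33, 29, 27, 26, 15, 14, 11 → 7
33: 29, 27, 26, 15, 14, 11 → 6
29: 27, 26, 15, 14, 11 → 5
27: 26, 15, 14, 11 → 4
26: 15, 14, 11 → 3
15: 14, 11 → 2
14: 11 → 1
11: none → 0
Total inversions: 7 + 6 + 5 + 4 + 3 + 2 + 1 + 0 = 28

28 swaps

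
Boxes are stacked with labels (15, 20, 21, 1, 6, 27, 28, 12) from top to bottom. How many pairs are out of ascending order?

11

Element-by-element contributions:
15 → 1, 6, 12 → 3
20 → 1, 6, 12 → 3
21 → 1, 6, 12 → 3
1 → none → 0
6 → none → 0
27 → 12 → 1
28 → 12 → 1
12 → none → 0
Sum: 3 + 3 + 3 + 0 + 0 + 1 + 1 + 0 = 11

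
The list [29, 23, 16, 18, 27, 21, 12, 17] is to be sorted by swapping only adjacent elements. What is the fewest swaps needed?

20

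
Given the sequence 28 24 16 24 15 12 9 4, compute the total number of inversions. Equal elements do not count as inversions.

Count, for each position, how many later elements it exceeds:
28: 7
24: 5
16: 4
24: 4
15: 3
12: 2
9: 1
4: 0
Sum: 7 + 5 + 4 + 4 + 3 + 2 + 1 + 0 = 26

Inversions: 26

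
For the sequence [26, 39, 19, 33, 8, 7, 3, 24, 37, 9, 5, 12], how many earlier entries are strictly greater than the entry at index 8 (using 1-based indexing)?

The element at index 8 is 24.
Elements before it: 26, 39, 19, 33, 8, 7, 3
Those larger than 24: 26, 39, 33

3 such elements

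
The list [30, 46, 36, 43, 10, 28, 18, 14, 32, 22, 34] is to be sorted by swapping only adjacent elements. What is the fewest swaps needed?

33 adjacent swaps

The minimum number of adjacent swaps to sort an array equals its inversion count, since every such swap removes exactly one inversion.
Count inversions — for each element, later elements that are smaller:
30: 10, 28, 18, 14, 22 → 5
46: 36, 43, 10, 28, 18, 14, 32, 22, 34 → 9
36: 10, 28, 18, 14, 32, 22, 34 → 7
43: 10, 28, 18, 14, 32, 22, 34 → 7
10: none → 0
28: 18, 14, 22 → 3
18: 14 → 1
14: none → 0
32: 22 → 1
22: none → 0
34: none → 0
Total inversions: 5 + 9 + 7 + 7 + 0 + 3 + 1 + 0 + 1 + 0 + 0 = 33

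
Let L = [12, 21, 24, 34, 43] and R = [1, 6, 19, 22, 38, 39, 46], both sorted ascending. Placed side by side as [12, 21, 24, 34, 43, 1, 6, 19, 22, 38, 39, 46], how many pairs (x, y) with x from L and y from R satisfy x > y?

Cross-inversions: 19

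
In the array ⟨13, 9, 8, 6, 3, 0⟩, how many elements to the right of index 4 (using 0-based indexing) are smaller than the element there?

1

The element at index 4 is 3.
Elements after it: 0
Those smaller than 3: 0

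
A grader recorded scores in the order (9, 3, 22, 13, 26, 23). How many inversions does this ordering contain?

Sweep left to right; for each value list the smaller values that follow it:
9: 1
3: 0
22: 1
13: 0
26: 1
23: 0
Sum: 1 + 0 + 1 + 0 + 1 + 0 = 3

There are 3 inversions.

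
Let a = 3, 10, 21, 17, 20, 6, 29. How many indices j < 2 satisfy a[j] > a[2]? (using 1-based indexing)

The element at index 2 is 10.
Elements before it: 3
None of them are larger than 10.

0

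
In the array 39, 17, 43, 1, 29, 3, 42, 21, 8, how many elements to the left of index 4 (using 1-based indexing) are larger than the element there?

The element at index 4 is 1.
Elements before it: 39, 17, 43
Those larger than 1: 39, 17, 43

3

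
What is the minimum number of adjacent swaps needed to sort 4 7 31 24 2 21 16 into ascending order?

10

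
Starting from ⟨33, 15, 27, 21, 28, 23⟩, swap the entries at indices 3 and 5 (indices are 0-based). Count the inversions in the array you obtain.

Inversions: 9

Positions 3 and 5 hold 21 and 23; after swapping, the array is [33, 15, 27, 23, 28, 21].
For each element, count later entries that are smaller:
33: 5
15: 0
27: 2
23: 1
28: 1
21: 0
Sum: 5 + 0 + 2 + 1 + 1 + 0 = 9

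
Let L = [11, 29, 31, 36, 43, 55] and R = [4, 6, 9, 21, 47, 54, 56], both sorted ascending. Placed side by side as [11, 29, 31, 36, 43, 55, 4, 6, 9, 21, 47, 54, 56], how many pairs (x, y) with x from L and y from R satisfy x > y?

25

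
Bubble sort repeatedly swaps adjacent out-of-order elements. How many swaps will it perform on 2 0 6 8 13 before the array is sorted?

The minimum number of adjacent swaps to sort an array equals its inversion count, since every such swap removes exactly one inversion.
Count inversions — for each element, later elements that are smaller:
2: 0 → 1
0: none → 0
6: none → 0
8: none → 0
13: none → 0
Total inversions: 1 + 0 + 0 + 0 + 0 = 1

1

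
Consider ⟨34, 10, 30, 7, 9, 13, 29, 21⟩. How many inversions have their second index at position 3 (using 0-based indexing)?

3

The element at index 3 is 7.
Elements before it: 34, 10, 30
Those larger than 7: 34, 10, 30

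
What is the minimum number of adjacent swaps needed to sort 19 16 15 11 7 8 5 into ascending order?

20

The minimum number of adjacent swaps to sort an array equals its inversion count, since every such swap removes exactly one inversion.
Count inversions — for each element, later elements that are smaller:
19: 16, 15, 11, 7, 8, 5 → 6
16: 15, 11, 7, 8, 5 → 5
15: 11, 7, 8, 5 → 4
11: 7, 8, 5 → 3
7: 5 → 1
8: 5 → 1
5: none → 0
Total inversions: 6 + 5 + 4 + 3 + 1 + 1 + 0 = 20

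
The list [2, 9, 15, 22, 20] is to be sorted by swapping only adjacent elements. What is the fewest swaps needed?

Each adjacent swap fixes exactly one inversion, so the minimum swap count equals the number of inversions.
Count inversions — for each element, later elements that are smaller:
2: none → 0
9: none → 0
15: none → 0
22: 20 → 1
20: none → 0
Total inversions: 0 + 0 + 0 + 1 + 0 = 1

There is 1 swap.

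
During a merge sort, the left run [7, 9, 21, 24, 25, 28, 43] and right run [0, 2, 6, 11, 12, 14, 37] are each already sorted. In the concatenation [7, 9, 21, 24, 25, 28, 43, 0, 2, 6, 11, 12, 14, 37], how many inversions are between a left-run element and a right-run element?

Count, for every r in R, how many entries of L exceed r:
r = 0: 7, 9, 21, 24, 25, 28, 43 → 7
r = 2: 7, 9, 21, 24, 25, 28, 43 → 7
r = 6: 7, 9, 21, 24, 25, 28, 43 → 7
r = 11: 21, 24, 25, 28, 43 → 5
r = 12: 21, 24, 25, 28, 43 → 5
r = 14: 21, 24, 25, 28, 43 → 5
r = 37: 43 → 1
Cross-inversions: 7 + 7 + 7 + 5 + 5 + 5 + 1 = 37

Cross-inversions: 37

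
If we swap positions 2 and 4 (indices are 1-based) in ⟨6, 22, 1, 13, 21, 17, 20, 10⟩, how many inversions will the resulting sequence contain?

Positions 2 and 4 hold 22 and 13; after swapping, the array is [6, 13, 1, 22, 21, 17, 20, 10].
Count, for each position, how many later elements it exceeds:
6: 1
13: 2
1: 0
22: 4
21: 3
17: 1
20: 1
10: 0
Sum: 1 + 2 + 0 + 4 + 3 + 1 + 1 + 0 = 12

12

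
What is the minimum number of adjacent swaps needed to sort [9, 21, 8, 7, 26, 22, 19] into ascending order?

9

The minimum number of adjacent swaps to sort an array equals its inversion count, since every such swap removes exactly one inversion.
Count inversions — for each element, later elements that are smaller:
9: 8, 7 → 2
21: 8, 7, 19 → 3
8: 7 → 1
7: none → 0
26: 22, 19 → 2
22: 19 → 1
19: none → 0
Total inversions: 2 + 3 + 1 + 0 + 2 + 1 + 0 = 9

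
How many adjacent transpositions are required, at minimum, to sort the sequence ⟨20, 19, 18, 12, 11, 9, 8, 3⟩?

Each adjacent swap fixes exactly one inversion, so the minimum swap count equals the number of inversions.
Count inversions — for each element, later elements that are smaller:
20: 19, 18, 12, 11, 9, 8, 3 → 7
19: 18, 12, 11, 9, 8, 3 → 6
18: 12, 11, 9, 8, 3 → 5
12: 11, 9, 8, 3 → 4
11: 9, 8, 3 → 3
9: 8, 3 → 2
8: 3 → 1
3: none → 0
Total inversions: 7 + 6 + 5 + 4 + 3 + 2 + 1 + 0 = 28

28 adjacent swaps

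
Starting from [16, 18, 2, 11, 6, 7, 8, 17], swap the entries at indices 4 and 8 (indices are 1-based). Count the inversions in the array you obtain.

15

Positions 4 and 8 hold 11 and 17; after swapping, the array is [16, 18, 2, 17, 6, 7, 8, 11].
Element-by-element contributions:
16 → 2, 6, 7, 8, 11 → 5
18 → 2, 17, 6, 7, 8, 11 → 6
2 → none → 0
17 → 6, 7, 8, 11 → 4
6 → none → 0
7 → none → 0
8 → none → 0
11 → none → 0
Sum: 5 + 6 + 0 + 4 + 0 + 0 + 0 + 0 = 15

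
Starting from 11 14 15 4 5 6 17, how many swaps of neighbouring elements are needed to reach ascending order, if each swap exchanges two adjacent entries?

The minimum number of adjacent swaps to sort an array equals its inversion count, since every such swap removes exactly one inversion.
Count inversions — for each element, later elements that are smaller:
11: 4, 5, 6 → 3
14: 4, 5, 6 → 3
15: 4, 5, 6 → 3
4: none → 0
5: none → 0
6: none → 0
17: none → 0
Total inversions: 3 + 3 + 3 + 0 + 0 + 0 + 0 = 9

9 adjacent swaps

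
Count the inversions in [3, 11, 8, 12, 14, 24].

Count, for each position, how many later elements it exceeds:
3 → none → 0
11 → 8 → 1
8 → none → 0
12 → none → 0
14 → none → 0
24 → none → 0
Sum: 0 + 1 + 0 + 0 + 0 + 0 = 1

1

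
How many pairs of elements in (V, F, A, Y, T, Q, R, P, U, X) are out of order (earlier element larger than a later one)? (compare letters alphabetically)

For each element, count later entries that are smaller:
V → F, A, T, Q, R, P, U → 7
F → A → 1
A → none → 0
Y → T, Q, R, P, U, X → 6
T → Q, R, P → 3
Q → P → 1
R → P → 1
P → none → 0
U → none → 0
X → none → 0
Sum: 7 + 1 + 0 + 6 + 3 + 1 + 1 + 0 + 0 + 0 = 19

19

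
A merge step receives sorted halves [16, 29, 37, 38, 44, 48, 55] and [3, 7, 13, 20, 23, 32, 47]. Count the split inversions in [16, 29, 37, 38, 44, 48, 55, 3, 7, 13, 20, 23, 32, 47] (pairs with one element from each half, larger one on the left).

40 cross-inversions

Count, for every r in R, how many entries of L exceed r:
r = 3: 16, 29, 37, 38, 44, 48, 55 → 7
r = 7: 16, 29, 37, 38, 44, 48, 55 → 7
r = 13: 16, 29, 37, 38, 44, 48, 55 → 7
r = 20: 29, 37, 38, 44, 48, 55 → 6
r = 23: 29, 37, 38, 44, 48, 55 → 6
r = 32: 37, 38, 44, 48, 55 → 5
r = 47: 48, 55 → 2
Cross-inversions: 7 + 7 + 7 + 6 + 6 + 5 + 2 = 40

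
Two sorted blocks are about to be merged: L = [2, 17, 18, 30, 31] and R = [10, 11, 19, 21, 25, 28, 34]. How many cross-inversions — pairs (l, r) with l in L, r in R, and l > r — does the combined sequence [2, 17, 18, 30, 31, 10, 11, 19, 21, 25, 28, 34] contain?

16

Take each right-half value and tally the left-half values above it:
r = 10: 17, 18, 30, 31 → 4
r = 11: 17, 18, 30, 31 → 4
r = 19: 30, 31 → 2
r = 21: 30, 31 → 2
r = 25: 30, 31 → 2
r = 28: 30, 31 → 2
r = 34: none → 0
Cross-inversions: 4 + 4 + 2 + 2 + 2 + 2 + 0 = 16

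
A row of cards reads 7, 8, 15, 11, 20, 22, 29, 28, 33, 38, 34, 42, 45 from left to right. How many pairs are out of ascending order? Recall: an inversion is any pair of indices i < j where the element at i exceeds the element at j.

Count, for each position, how many later elements it exceeds:
7: 0
8: 0
15: 1
11: 0
20: 0
22: 0
29: 1
28: 0
33: 0
38: 1
34: 0
42: 0
45: 0
Sum: 0 + 0 + 1 + 0 + 0 + 0 + 1 + 0 + 0 + 1 + 0 + 0 + 0 = 3

3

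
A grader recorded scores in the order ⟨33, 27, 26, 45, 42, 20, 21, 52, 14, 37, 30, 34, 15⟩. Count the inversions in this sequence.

45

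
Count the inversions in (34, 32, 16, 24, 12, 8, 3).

Count, for each position, how many later elements it exceeds:
34: 6
32: 5
16: 3
24: 3
12: 2
8: 1
3: 0
Sum: 6 + 5 + 3 + 3 + 2 + 1 + 0 = 20

There are 20 inversions.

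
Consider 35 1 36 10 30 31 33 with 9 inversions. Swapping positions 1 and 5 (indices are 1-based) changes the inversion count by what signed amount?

Positions 1 and 5 hold 35 and 30; after swapping, the array is [30, 1, 36, 10, 35, 31, 33].
Element-by-element contributions:
30: 2
1: 0
36: 4
10: 0
35: 2
31: 0
33: 0
Sum: 2 + 0 + 4 + 0 + 2 + 0 + 0 = 8
Change: 8 − 9 = -1

-1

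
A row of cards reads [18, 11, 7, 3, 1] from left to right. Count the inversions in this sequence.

There are 10 inversions.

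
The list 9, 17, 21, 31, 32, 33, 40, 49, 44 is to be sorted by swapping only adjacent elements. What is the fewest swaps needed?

1 swap

Minimum adjacent swaps = number of inversions (each swap of adjacent out-of-order elements removes one inversion and no swap can remove more).
Count inversions — for each element, later elements that are smaller:
9: none → 0
17: none → 0
21: none → 0
31: none → 0
32: none → 0
33: none → 0
40: none → 0
49: 44 → 1
44: none → 0
Total inversions: 0 + 0 + 0 + 0 + 0 + 0 + 0 + 1 + 0 = 1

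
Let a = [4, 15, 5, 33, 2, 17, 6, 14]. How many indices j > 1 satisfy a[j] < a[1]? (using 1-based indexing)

1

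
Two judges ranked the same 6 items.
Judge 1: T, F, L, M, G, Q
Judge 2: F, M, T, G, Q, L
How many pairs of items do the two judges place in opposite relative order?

Assign each item its position (1..6) in the first ordering, then rewrite the second ordering as that position sequence:
positions: T→1, F→2, L→3, M→4, G→5, Q→6
second ordering as positions: [2, 4, 1, 5, 6, 3]
Discordant pairs = inversions in this position sequence.
2: 1 → 1
4: 1, 3 → 2
1: 0
5: 3 → 1
6: 3 → 1
3: 0
Total: 1 + 2 + 0 + 1 + 1 + 0 = 5

5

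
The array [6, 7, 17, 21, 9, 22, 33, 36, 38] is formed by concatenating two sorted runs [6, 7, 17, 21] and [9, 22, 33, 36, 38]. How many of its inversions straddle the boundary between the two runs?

Take each right-half value and tally the left-half values above it:
r = 9: 17, 21 → 2
r = 22: none → 0
r = 33: none → 0
r = 36: none → 0
r = 38: none → 0
Cross-inversions: 2 + 0 + 0 + 0 + 0 = 2

2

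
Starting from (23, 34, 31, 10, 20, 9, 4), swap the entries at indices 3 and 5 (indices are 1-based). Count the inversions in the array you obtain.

17

Positions 3 and 5 hold 31 and 20; after swapping, the array is [23, 34, 20, 10, 31, 9, 4].
Sweep left to right; for each value list the smaller values that follow it:
23 → 20, 10, 9, 4 → 4
34 → 20, 10, 31, 9, 4 → 5
20 → 10, 9, 4 → 3
10 → 9, 4 → 2
31 → 9, 4 → 2
9 → 4 → 1
4 → none → 0
Sum: 4 + 5 + 3 + 2 + 2 + 1 + 0 = 17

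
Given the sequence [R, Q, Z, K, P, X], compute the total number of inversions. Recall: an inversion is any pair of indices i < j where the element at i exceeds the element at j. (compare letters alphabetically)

Inversions: 8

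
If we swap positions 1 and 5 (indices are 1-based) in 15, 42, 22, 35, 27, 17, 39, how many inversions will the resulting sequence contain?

Inversions: 12

Positions 1 and 5 hold 15 and 27; after swapping, the array is [27, 42, 22, 35, 15, 17, 39].
Sweep left to right; for each value list the smaller values that follow it:
27: 3
42: 5
22: 2
35: 2
15: 0
17: 0
39: 0
Sum: 3 + 5 + 2 + 2 + 0 + 0 + 0 = 12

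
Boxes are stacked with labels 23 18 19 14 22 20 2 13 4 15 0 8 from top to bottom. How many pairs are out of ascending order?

Element-by-element contributions:
23 → 18, 19, 14, 22, 20, 2, 13, 4, 15, 0, 8 → 11
18 → 14, 2, 13, 4, 15, 0, 8 → 7
19 → 14, 2, 13, 4, 15, 0, 8 → 7
14 → 2, 13, 4, 0, 8 → 5
22 → 20, 2, 13, 4, 15, 0, 8 → 7
20 → 2, 13, 4, 15, 0, 8 → 6
2 → 0 → 1
13 → 4, 0, 8 → 3
4 → 0 → 1
15 → 0, 8 → 2
0 → none → 0
8 → none → 0
Sum: 11 + 7 + 7 + 5 + 7 + 6 + 1 + 3 + 1 + 2 + 0 + 0 = 50

50 inversions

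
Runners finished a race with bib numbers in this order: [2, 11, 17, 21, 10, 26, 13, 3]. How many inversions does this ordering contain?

12

Element-by-element contributions:
2 → none → 0
11 → 10, 3 → 2
17 → 10, 13, 3 → 3
21 → 10, 13, 3 → 3
10 → 3 → 1
26 → 13, 3 → 2
13 → 3 → 1
3 → none → 0
Sum: 0 + 2 + 3 + 3 + 1 + 2 + 1 + 0 = 12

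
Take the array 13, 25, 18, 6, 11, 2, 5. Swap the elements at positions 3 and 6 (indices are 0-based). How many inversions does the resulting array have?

Inversions: 16

Positions 3 and 6 hold 6 and 5; after swapping, the array is [13, 25, 18, 5, 11, 2, 6].
Count, for each position, how many later elements it exceeds:
13: 4
25: 5
18: 4
5: 1
11: 2
2: 0
6: 0
Sum: 4 + 5 + 4 + 1 + 2 + 0 + 0 = 16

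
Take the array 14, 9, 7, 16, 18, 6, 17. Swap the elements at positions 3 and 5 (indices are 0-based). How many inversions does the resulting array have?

8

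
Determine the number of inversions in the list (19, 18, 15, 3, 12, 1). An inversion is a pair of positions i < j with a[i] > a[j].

Sweep left to right; for each value list the smaller values that follow it:
19 → 18, 15, 3, 12, 1 → 5
18 → 15, 3, 12, 1 → 4
15 → 3, 12, 1 → 3
3 → 1 → 1
12 → 1 → 1
1 → none → 0
Sum: 5 + 4 + 3 + 1 + 1 + 0 = 14

14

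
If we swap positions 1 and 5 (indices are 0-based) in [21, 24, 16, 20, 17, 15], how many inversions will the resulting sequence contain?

5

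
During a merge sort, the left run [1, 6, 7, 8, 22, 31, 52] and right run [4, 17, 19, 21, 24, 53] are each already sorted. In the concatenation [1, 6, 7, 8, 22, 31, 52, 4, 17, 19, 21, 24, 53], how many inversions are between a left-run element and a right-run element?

17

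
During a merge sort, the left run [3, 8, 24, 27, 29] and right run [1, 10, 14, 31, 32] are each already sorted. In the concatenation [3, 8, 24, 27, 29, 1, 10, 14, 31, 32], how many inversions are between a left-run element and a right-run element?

Split inversions: 11

Count, for every r in R, how many entries of L exceed r:
r = 1: 3, 8, 24, 27, 29 → 5
r = 10: 24, 27, 29 → 3
r = 14: 24, 27, 29 → 3
r = 31: none → 0
r = 32: none → 0
Cross-inversions: 5 + 3 + 3 + 0 + 0 = 11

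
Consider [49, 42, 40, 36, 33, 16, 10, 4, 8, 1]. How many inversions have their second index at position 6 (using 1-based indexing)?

5

The element at index 6 is 16.
Elements before it: 49, 42, 40, 36, 33
Those larger than 16: 49, 42, 40, 36, 33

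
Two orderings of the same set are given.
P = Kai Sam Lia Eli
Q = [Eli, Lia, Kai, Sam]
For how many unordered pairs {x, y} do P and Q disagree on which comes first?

Assign each item its position (1..4) in the first ordering, then rewrite the second ordering as that position sequence:
positions: Kai→1, Sam→2, Lia→3, Eli→4
second ordering as positions: [4, 3, 1, 2]
Discordant pairs = inversions in this position sequence.
4: 3, 1, 2 → 3
3: 1, 2 → 2
1: 0
2: 0
Total: 3 + 2 + 0 + 0 = 5

5 disagreeing pairs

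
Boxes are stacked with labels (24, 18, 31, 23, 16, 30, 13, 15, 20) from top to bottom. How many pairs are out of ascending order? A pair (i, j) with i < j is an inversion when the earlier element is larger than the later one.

Count, for each position, how many later elements it exceeds:
24 → 18, 23, 16, 13, 15, 20 → 6
18 → 16, 13, 15 → 3
31 → 23, 16, 30, 13, 15, 20 → 6
23 → 16, 13, 15, 20 → 4
16 → 13, 15 → 2
30 → 13, 15, 20 → 3
13 → none → 0
15 → none → 0
20 → none → 0
Sum: 6 + 3 + 6 + 4 + 2 + 3 + 0 + 0 + 0 = 24

24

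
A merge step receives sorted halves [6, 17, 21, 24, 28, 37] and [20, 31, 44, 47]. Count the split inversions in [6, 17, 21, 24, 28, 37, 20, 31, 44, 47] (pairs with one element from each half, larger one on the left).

5

For each element r of the right run, count left-run elements greater than r:
r = 20: 21, 24, 28, 37 → 4
r = 31: 37 → 1
r = 44: none → 0
r = 47: none → 0
Cross-inversions: 4 + 1 + 0 + 0 = 5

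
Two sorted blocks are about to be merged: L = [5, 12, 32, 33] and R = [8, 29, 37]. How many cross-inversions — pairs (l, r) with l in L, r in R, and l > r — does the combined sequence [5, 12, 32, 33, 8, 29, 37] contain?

Take each right-half value and tally the left-half values above it:
r = 8: 12, 32, 33 → 3
r = 29: 32, 33 → 2
r = 37: none → 0
Cross-inversions: 3 + 2 + 0 = 5

5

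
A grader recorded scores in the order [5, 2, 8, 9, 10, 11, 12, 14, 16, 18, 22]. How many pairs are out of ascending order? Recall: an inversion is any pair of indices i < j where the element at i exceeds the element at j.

1

Count, for each position, how many later elements it exceeds:
5 → 2 → 1
2 → none → 0
8 → none → 0
9 → none → 0
10 → none → 0
11 → none → 0
12 → none → 0
14 → none → 0
16 → none → 0
18 → none → 0
22 → none → 0
Sum: 1 + 0 + 0 + 0 + 0 + 0 + 0 + 0 + 0 + 0 + 0 = 1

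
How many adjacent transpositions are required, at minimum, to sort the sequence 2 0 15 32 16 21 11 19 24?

10

The minimum number of adjacent swaps to sort an array equals its inversion count, since every such swap removes exactly one inversion.
Count inversions — for each element, later elements that are smaller:
2: 0 → 1
0: none → 0
15: 11 → 1
32: 16, 21, 11, 19, 24 → 5
16: 11 → 1
21: 11, 19 → 2
11: none → 0
19: none → 0
24: none → 0
Total inversions: 1 + 0 + 1 + 5 + 1 + 2 + 0 + 0 + 0 = 10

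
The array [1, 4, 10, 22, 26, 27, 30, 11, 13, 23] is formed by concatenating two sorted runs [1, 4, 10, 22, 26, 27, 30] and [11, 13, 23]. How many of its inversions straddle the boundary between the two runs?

Cross-inversions: 11

Count, for every r in R, how many entries of L exceed r:
r = 11: 22, 26, 27, 30 → 4
r = 13: 22, 26, 27, 30 → 4
r = 23: 26, 27, 30 → 3
Cross-inversions: 4 + 4 + 3 = 11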